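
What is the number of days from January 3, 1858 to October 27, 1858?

297

January 1858: 31 − 3 = 28 days remain.
Then February 1858 (28), March (31), April (30), May (31), June (30), July (31), August (31), September (30): 28 + 31 + 30 + 31 + 30 + 31 + 31 + 30 = 242 days.
October 1–27, 1858: 27 days.
Total: 28 + 242 + 27 = 297 days.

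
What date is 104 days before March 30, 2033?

December 16, 2032

Count 104 days before March 30, 2033:
December 2032: 31 − 16 = 15 days remain.
Then January (31), February 2033 (28): 31 + 28 = 59 days.
March 1–30, 2033: 30 days.
Residual: 104 days.
Total: 104 days.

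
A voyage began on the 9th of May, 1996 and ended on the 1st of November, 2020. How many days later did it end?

Day-of-year of May 9, 1996: 130.
Day-of-year of November 1, 2020: 306.
1996 has 366 days, so 366 − 130 = 236 days remain in 1996.
Full years 1997–2019: 18 common + 5 leap = 18×365 + 5×366 = 8400 days.
Total: 236 + 8400 + 306 = 8942 days.

8942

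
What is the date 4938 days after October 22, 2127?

April 29, 2141

Count 4938 days after October 22, 2127:
From October 22, 2127 to October 22, 2140: 13 years, of which 4 contain a Feb 29 — 9×365 + 4×366 = 4749 days.
October 2140: 31 − 22 = 9 days remain.
Then November (30), December (31), January (31), February 2141 (28), March (31): 30 + 31 + 31 + 28 + 31 = 151 days.
April 1–29, 2141: 29 days.
Residual: 189 days.
Total: 4938 days.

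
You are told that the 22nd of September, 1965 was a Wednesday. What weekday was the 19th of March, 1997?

From September 22, 1965 to September 22, 1996: 31 years, of which 8 contain a Feb 29 — 23×365 + 8×366 = 11323 days.
September 1996: 30 − 22 = 8 days remain.
Then October (31), November (30), December (31), January (31), February 1997 (28): 31 + 30 + 31 + 31 + 28 = 151 days.
March 1–19, 1997: 19 days.
Residual: 178 days.
Total: 11501 days.
11501 is a multiple of 7, so the 19th of March, 1997 falls on the same weekday: Wednesday.

Wednesday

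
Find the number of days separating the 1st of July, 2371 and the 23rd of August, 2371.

July 2371: 31 − 1 = 30 days remain.
August 1–23, 2371: 23 days.
Total: 30 + 23 = 53 days.

53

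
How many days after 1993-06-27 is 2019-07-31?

9530

Day-of-year of June 27, 1993: 178.
Day-of-year of July 31, 2019: 212.
1993 has 365 days, so 365 − 178 = 187 days remain in 1993.
Full years 1994–2018: 19 common + 6 leap = 19×365 + 6×366 = 9131 days.
Total: 187 + 9131 + 212 = 9530 days.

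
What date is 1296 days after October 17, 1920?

May 5, 1924

Count 1296 days after October 17, 1920:
October 17, 1920 → October 17, 1921: 365 days.
October 17, 1921 → October 17, 1922: 365 days.
October 17, 1922 → October 17, 1923: 365 days.
October 1923: 31 − 17 = 14 days remain.
Then November (30), December (31), January (31), February 1924 (29), March (31), April (30): 30 + 31 + 31 + 29 + 31 + 30 = 182 days.
May 1–5, 1924: 5 days.
Residual: 201 days.
Total: 1296 days.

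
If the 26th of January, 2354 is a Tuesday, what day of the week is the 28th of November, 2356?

Wednesday

Day-of-year of January 26, 2354: 26.
Day-of-year of November 28, 2356: 333.
2354 has 365 days, so 365 − 26 = 339 days remain in 2354.
Full years: 2355: 365. Sum = 365.
Total: 339 + 365 + 333 = 1037 days.
1037 mod 7 = 1, so 1 day after Tuesday is Wednesday.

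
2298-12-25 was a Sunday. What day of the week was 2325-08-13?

Thursday

From December 25, 2298 to December 25, 2324: 26 years, of which 6 contain a Feb 29 — 20×365 + 6×366 = 9496 days.
(2300 is not a leap year (divisible by 100 but not 400).)
December 2324: 31 − 25 = 6 days remain.
Then January (31), February 2325 (28), March (31), April (30), May (31), June (30), July (31): 31 + 28 + 31 + 30 + 31 + 30 + 31 = 212 days.
August 1–13, 2325: 13 days.
Residual: 231 days.
Total: 9727 days.
9727 mod 7 = 4, so 4 days after Sunday is Thursday.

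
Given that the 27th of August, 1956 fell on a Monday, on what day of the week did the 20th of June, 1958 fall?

Day-of-year of August 27, 1956: 240.
Day-of-year of June 20, 1958: 171.
1956 has 366 days, so 366 − 240 = 126 days remain in 1956.
Full years: 1957: 365. Sum = 365.
Total: 126 + 365 + 171 = 662 days.
662 mod 7 = 4, so 4 days after Monday is Friday.

Friday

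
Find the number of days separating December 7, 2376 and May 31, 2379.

905

Day-of-year of December 7, 2376: 342.
Day-of-year of May 31, 2379: 151.
2376 has 366 days, so 366 − 342 = 24 days remain in 2376.
Full years: 2377: 365; 2378: 365. Sum = 730.
Total: 24 + 730 + 151 = 905 days.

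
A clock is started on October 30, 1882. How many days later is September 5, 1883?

Day-of-year of October 30, 1882: 303.
Day-of-year of September 5, 1883: 248.
1882 has 365 days, so 365 − 303 = 62 days remain in 1882.
Total: 62 + 248 = 310 days.

310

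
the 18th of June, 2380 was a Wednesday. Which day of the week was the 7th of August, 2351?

Count forward from the earlier date (August 7, 2351) to the later (June 18, 2380):
Day-of-year of August 7, 2351: 219.
Day-of-year of June 18, 2380: 170.
2351 has 365 days, so 365 − 219 = 146 days remain in 2351.
Full years 2352–2379: 21 common + 7 leap = 21×365 + 7×366 = 10227 days.
Total: 146 + 10227 + 170 = 10543 days.
10543 mod 7 = 1, so 1 day before Wednesday is Tuesday.

Tuesday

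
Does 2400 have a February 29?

2400 is a leap year (divisible by 400).

Yes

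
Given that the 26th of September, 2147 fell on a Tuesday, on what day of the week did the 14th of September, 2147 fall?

Thursday

Count forward from the earlier date (September 14, 2147) to the later (September 26, 2147):
Within September 2147: 26 − 14 = 12 days.
12 mod 7 = 5, so 5 days before Tuesday is Thursday.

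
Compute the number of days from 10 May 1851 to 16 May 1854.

1102

Day-of-year of May 10, 1851: 130.
Day-of-year of May 16, 1854: 136.
1851 has 365 days, so 365 − 130 = 235 days remain in 1851.
Full years: 1852: 366; 1853: 365. Sum = 731.
Total: 235 + 731 + 136 = 1102 days.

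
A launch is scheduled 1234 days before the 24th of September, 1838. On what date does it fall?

the 9th of May, 1835

Count 1234 days before September 24, 1838:
Day-of-year of May 9, 1835: 129.
Day-of-year of September 24, 1838: 267.
1835 has 365 days, so 365 − 129 = 236 days remain in 1835.
Full years: 1836: 366; 1837: 365. Sum = 731.
Total: 236 + 731 + 267 = 1234 days.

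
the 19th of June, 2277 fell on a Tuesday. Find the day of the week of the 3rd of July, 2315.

From June 19, 2277 to June 19, 2315: 38 years, of which 8 contain a Feb 29 — 30×365 + 8×366 = 13878 days.
(2300 is not a leap year (divisible by 100 but not 400).)
June 2315: 30 − 19 = 11 days remain.
July 1–3, 2315: 3 days.
Residual: 14 days.
Total: 13892 days.
13892 mod 7 = 4, so 4 days after Tuesday is Saturday.

Saturday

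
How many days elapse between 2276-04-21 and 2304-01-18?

From April 21, 2276 to April 21, 2303: 27 years, of which 5 contain a Feb 29 — 22×365 + 5×366 = 9860 days.
(2300 is not a leap year (divisible by 100 but not 400).)
April 2303: 30 − 21 = 9 days remain.
Then May (31), June (30), July (31), August (31), September (30), October (31), November (30), December (31): 31 + 30 + 31 + 31 + 30 + 31 + 30 + 31 = 245 days.
January 1–18, 2304: 18 days.
Residual: 272 days.
Total: 10132 days.

10132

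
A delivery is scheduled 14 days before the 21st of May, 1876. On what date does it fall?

the 7th of May, 1876

Count 14 days before May 21, 1876:
Within May 1876: 21 − 7 = 14 days.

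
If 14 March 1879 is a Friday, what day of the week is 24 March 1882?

March 14, 1879 → March 14, 1880: 366 days (1880 is a leap year).
March 14, 1880 → March 14, 1881: 365 days.
March 14, 1881 → March 14, 1882: 365 days.
Within March 1882: 24 − 14 = 10 days.
Total: 1106 days.
1106 is a multiple of 7, so 24 March 1882 falls on the same weekday: Friday.

Friday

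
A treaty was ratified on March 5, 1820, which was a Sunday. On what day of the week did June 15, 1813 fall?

Count forward from the earlier date (June 15, 1813) to the later (March 5, 1820):
Day-of-year of June 15, 1813: 166.
Day-of-year of March 5, 1820: 65.
1813 has 365 days, so 365 − 166 = 199 days remain in 1813.
Full years: 1814: 365; 1815: 365; 1816: 366; 1817: 365; 1818: 365; 1819: 365. Sum = 2191.
Total: 199 + 2191 + 65 = 2455 days.
2455 mod 7 = 5, so 5 days before Sunday is Tuesday.

Tuesday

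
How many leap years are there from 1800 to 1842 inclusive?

10

Years divisible by 4 in [1800, 1842]: 1800, 1804, 1808, 1812, 1816, 1820, 1824, 1828, 1832, 1836, 1840.
Of these, 1800 is divisible by 100 but not 400, so not leap.
Leap years: 11 − 1 = 10.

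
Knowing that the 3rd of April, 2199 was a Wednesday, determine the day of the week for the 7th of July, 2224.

From April 3, 2199 to April 3, 2224: 25 years, of which 6 contain a Feb 29 — 19×365 + 6×366 = 9131 days.
(2200 is not a leap year (divisible by 100 but not 400).)
April 2224: 30 − 3 = 27 days remain.
Then May (31), June (30): 31 + 30 = 61 days.
July 1–7, 2224: 7 days.
Residual: 95 days.
Total: 9226 days.
9226 is a multiple of 7, so the 7th of July, 2224 falls on the same weekday: Wednesday.

Wednesday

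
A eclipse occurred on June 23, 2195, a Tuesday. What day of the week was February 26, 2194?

Count forward from the earlier date (February 26, 2194) to the later (June 23, 2195):
February 26, 2194 → February 26, 2195: 365 days.
February 2195: 28 − 26 = 2 days remain (2195 is not a leap year, so February has 28 days).
Then March (31), April (30), May (31): 31 + 30 + 31 = 92 days.
June 1–23, 2195: 23 days.
Residual: 117 days.
Total: 482 days.
482 mod 7 = 6, so 6 days before Tuesday is Wednesday.

Wednesday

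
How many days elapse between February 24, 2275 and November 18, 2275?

267

February 2275: 28 − 24 = 4 days remain (2275 is not a leap year, so February has 28 days).
Then March (31), April (30), May (31), June (30), July (31), August (31), September (30), October (31): 31 + 30 + 31 + 30 + 31 + 31 + 30 + 31 = 245 days.
November 1–18, 2275: 18 days.
Total: 4 + 245 + 18 = 267 days.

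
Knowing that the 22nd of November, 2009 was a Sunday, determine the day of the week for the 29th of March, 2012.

Thursday

November 22, 2009 → November 22, 2010: 365 days.
November 22, 2010 → November 22, 2011: 365 days.
November 2011: 30 − 22 = 8 days remain.
Then December (31), January (31), February 2012 (29): 31 + 31 + 29 = 91 days.
March 1–29, 2012: 29 days.
Residual: 128 days.
Total: 858 days.
858 mod 7 = 4, so 4 days after Sunday is Thursday.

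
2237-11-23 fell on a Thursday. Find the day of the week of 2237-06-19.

Monday

Count forward from the earlier date (June 19, 2237) to the later (November 23, 2237):
June 2237: 30 − 19 = 11 days remain.
Then July (31), August (31), September (30), October (31): 31 + 31 + 30 + 31 = 123 days.
November 1–23, 2237: 23 days.
Total: 11 + 123 + 23 = 157 days.
157 mod 7 = 3, so 3 days before Thursday is Monday.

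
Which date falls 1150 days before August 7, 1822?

June 14, 1819

Count 1150 days before August 7, 1822:
June 14, 1819 → June 14, 1820: 366 days (1820 is a leap year).
June 14, 1820 → June 14, 1821: 365 days.
June 14, 1821 → June 14, 1822: 365 days.
June 1822: 30 − 14 = 16 days remain.
Then July (31): 31 days.
August 1–7, 1822: 7 days.
Residual: 54 days.
Total: 1150 days.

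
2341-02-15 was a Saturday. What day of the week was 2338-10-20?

Count forward from the earlier date (October 20, 2338) to the later (February 15, 2341):
Day-of-year of October 20, 2338: 293.
Day-of-year of February 15, 2341: 46.
2338 has 365 days, so 365 − 293 = 72 days remain in 2338.
Full years: 2339: 365; 2340: 366. Sum = 731.
Total: 72 + 731 + 46 = 849 days.
849 mod 7 = 2, so 2 days before Saturday is Thursday.

Thursday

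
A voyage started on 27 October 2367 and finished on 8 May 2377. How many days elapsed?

Day-of-year of October 27, 2367: 300.
Day-of-year of May 8, 2377: 128.
2367 has 365 days, so 365 − 300 = 65 days remain in 2367.
Full years 2368–2376: 6 common + 3 leap = 6×365 + 3×366 = 3288 days.
Total: 65 + 3288 + 128 = 3481 days.

3481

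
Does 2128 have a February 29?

Yes

2128 is a leap year.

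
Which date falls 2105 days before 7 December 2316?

4 March 2311

Count 2105 days before December 7, 2316:
March 4, 2311 → March 4, 2312: 366 days (2312 is a leap year).
March 4, 2312 → March 4, 2313: 365 days.
March 4, 2313 → March 4, 2314: 365 days.
March 4, 2314 → March 4, 2315: 365 days.
March 4, 2315 → March 4, 2316: 366 days (2316 is a leap year).
March 2316: 31 − 4 = 27 days remain.
Then April (30), May (31), June (30), July (31), August (31), September (30), October (31), November (30): 30 + 31 + 30 + 31 + 31 + 30 + 31 + 30 = 244 days.
December 1–7, 2316: 7 days.
Residual: 278 days.
Total: 2105 days.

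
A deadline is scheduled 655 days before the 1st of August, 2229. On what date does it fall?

the 16th of October, 2227

Count 655 days before August 1, 2229:
October 2227: 31 − 16 = 15 days remain.
Then 21 full months totalling 639 days.
August 1, 2229: 1 day.
Total: 15 + 639 + 1 = 655 days.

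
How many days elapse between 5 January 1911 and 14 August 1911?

January 1911: 31 − 5 = 26 days remain.
Then February 1911 (28), March (31), April (30), May (31), June (30), July (31): 28 + 31 + 30 + 31 + 30 + 31 = 181 days.
August 1–14, 1911: 14 days.
Total: 26 + 181 + 14 = 221 days.

221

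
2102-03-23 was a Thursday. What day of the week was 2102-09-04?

March 2102: 31 − 23 = 8 days remain.
Then April (30), May (31), June (30), July (31), August (31): 30 + 31 + 30 + 31 + 31 = 153 days.
September 1–4, 2102: 4 days.
Total: 8 + 153 + 4 = 165 days.
165 mod 7 = 4, so 4 days after Thursday is Monday.

Monday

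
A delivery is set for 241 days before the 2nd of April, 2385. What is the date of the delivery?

the 4th of August, 2384

Count 241 days before April 2, 2385:
August 2384: 31 − 4 = 27 days remain.
Then September (30), October (31), November (30), December (31), January (31), February 2385 (28), March (31): 30 + 31 + 30 + 31 + 31 + 28 + 31 = 212 days.
April 1–2, 2385: 2 days.
Total: 27 + 212 + 2 = 241 days.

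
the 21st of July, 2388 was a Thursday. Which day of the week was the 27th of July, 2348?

Tuesday

Count forward from the earlier date (July 27, 2348) to the later (July 21, 2388):
From July 27, 2348 to July 27, 2387: 39 years, of which 9 contain a Feb 29 — 30×365 + 9×366 = 14244 days.
July 2387: 31 − 27 = 4 days remain.
Then 11 full months totalling 335 days.
July 1–21, 2388: 21 days.
Residual: 360 days.
Total: 14604 days.
14604 mod 7 = 2, so 2 days before Thursday is Tuesday.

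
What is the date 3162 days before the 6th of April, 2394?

the 9th of August, 2385

Count 3162 days before April 6, 2394:
Day-of-year of August 9, 2385: 221.
Day-of-year of April 6, 2394: 96.
2385 has 365 days, so 365 − 221 = 144 days remain in 2385.
Full years 2386–2393: 6 common + 2 leap = 6×365 + 2×366 = 2922 days.
Total: 144 + 2922 + 96 = 3162 days.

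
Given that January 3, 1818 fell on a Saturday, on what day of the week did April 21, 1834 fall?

Monday

Day-of-year of January 3, 1818: 3.
Day-of-year of April 21, 1834: 111.
1818 has 365 days, so 365 − 3 = 362 days remain in 1818.
Full years 1819–1833: 11 common + 4 leap = 11×365 + 4×366 = 5479 days.
Total: 362 + 5479 + 111 = 5952 days.
5952 mod 7 = 2, so 2 days after Saturday is Monday.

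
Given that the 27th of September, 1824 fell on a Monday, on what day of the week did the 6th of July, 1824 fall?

Count forward from the earlier date (July 6, 1824) to the later (September 27, 1824):
July 1824: 31 − 6 = 25 days remain.
Then August (31): 31 days.
September 1–27, 1824: 27 days.
Total: 25 + 31 + 27 = 83 days.
83 mod 7 = 6, so 6 days before Monday is Tuesday.

Tuesday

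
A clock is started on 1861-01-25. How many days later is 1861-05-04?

January 1861: 31 − 25 = 6 days remain.
Then February 1861 (28), March (31), April (30): 28 + 31 + 30 = 89 days.
May 1–4, 1861: 4 days.
Total: 6 + 89 + 4 = 99 days.

99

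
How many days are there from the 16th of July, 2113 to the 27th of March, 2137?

8655

From July 16, 2113 to July 16, 2136: 23 years, of which 6 contain a Feb 29 — 17×365 + 6×366 = 8401 days.
July 2136: 31 − 16 = 15 days remain.
Then August (31), September (30), October (31), November (30), December (31), January (31), February 2137 (28): 31 + 30 + 31 + 30 + 31 + 31 + 28 = 212 days.
March 1–27, 2137: 27 days.
Residual: 254 days.
Total: 8655 days.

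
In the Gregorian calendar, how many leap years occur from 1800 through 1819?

Years divisible by 4 in [1800, 1819]: 1800, 1804, 1808, 1812, 1816.
Of these, 1800 is divisible by 100 but not 400, so not leap.
Leap years: 5 − 1 = 4.

4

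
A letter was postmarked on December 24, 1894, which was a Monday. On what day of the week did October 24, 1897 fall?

Day-of-year of December 24, 1894: 358.
Day-of-year of October 24, 1897: 297.
1894 has 365 days, so 365 − 358 = 7 days remain in 1894.
Full years: 1895: 365; 1896: 366. Sum = 731.
Total: 7 + 731 + 297 = 1035 days.
1035 mod 7 = 6, so 6 days after Monday is Sunday.

Sunday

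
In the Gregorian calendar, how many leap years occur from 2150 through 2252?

25

Years divisible by 4: 2152, 2156, …, 2252 — 26 in all.
Of these, 2200 is divisible by 100 but not 400, so not leap.
Leap years: 26 − 1 = 25.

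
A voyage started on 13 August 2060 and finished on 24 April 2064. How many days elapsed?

1350

Day-of-year of August 13, 2060: 226.
Day-of-year of April 24, 2064: 115.
2060 has 366 days, so 366 − 226 = 140 days remain in 2060.
Full years: 2061: 365; 2062: 365; 2063: 365. Sum = 1095.
Total: 140 + 1095 + 115 = 1350 days.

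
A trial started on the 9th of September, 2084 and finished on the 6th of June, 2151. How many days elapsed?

24375

Day-of-year of September 9, 2084: 253.
Day-of-year of June 6, 2151: 157.
2084 has 366 days, so 366 − 253 = 113 days remain in 2084.
Full years 2085–2150: 51 common + 15 leap = 51×365 + 15×366 = 24105 days.
Total: 113 + 24105 + 157 = 24375 days.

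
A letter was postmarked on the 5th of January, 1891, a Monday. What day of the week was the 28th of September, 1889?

Saturday

Count forward from the earlier date (September 28, 1889) to the later (January 5, 1891):
September 28, 1889 → September 28, 1890: 365 days.
September 1890: 30 − 28 = 2 days remain.
Then October (31), November (30), December (31): 31 + 30 + 31 = 92 days.
January 1–5, 1891: 5 days.
Residual: 99 days.
Total: 464 days.
464 mod 7 = 2, so 2 days before Monday is Saturday.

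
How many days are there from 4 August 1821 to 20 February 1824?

August 4, 1821 → August 4, 1822: 365 days.
August 4, 1822 → August 4, 1823: 365 days.
August 1823: 31 − 4 = 27 days remain.
Then September (30), October (31), November (30), December (31), January (31): 30 + 31 + 30 + 31 + 31 = 153 days.
February 1–20, 1824: 20 days (1824 is a leap year).
Residual: 200 days.
Total: 930 days.

930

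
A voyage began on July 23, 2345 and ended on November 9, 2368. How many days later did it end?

8510

Day-of-year of July 23, 2345: 204.
Day-of-year of November 9, 2368: 314.
2345 has 365 days, so 365 − 204 = 161 days remain in 2345.
Full years 2346–2367: 17 common + 5 leap = 17×365 + 5×366 = 8035 days.
Total: 161 + 8035 + 314 = 8510 days.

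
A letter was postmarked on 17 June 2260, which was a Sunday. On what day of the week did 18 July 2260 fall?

Wednesday

June 2260: 30 − 17 = 13 days remain.
July 1–18, 2260: 18 days.
Total: 13 + 18 = 31 days.
31 mod 7 = 3, so 3 days after Sunday is Wednesday.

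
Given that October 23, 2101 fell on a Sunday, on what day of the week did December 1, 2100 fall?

Count forward from the earlier date (December 1, 2100) to the later (October 23, 2101):
December 2100: 31 − 1 = 30 days remain.
Then 9 full months totalling 273 days.
October 1–23, 2101: 23 days.
Total: 30 + 273 + 23 = 326 days.
326 mod 7 = 4, so 4 days before Sunday is Wednesday.

Wednesday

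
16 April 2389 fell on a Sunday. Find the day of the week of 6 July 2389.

Thursday

April 2389: 30 − 16 = 14 days remain.
Then May (31), June (30): 31 + 30 = 61 days.
July 1–6, 2389: 6 days.
Total: 14 + 61 + 6 = 81 days.
81 mod 7 = 4, so 4 days after Sunday is Thursday.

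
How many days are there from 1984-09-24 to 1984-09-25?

Within September 1984: 25 − 24 = 1 day.

1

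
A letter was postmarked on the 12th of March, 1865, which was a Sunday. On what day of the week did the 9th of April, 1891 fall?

Thursday

From March 12, 1865 to March 12, 1891: 26 years, of which 6 contain a Feb 29 — 20×365 + 6×366 = 9496 days.
March 1891: 31 − 12 = 19 days remain.
April 1–9, 1891: 9 days.
Residual: 28 days.
Total: 9524 days.
9524 mod 7 = 4, so 4 days after Sunday is Thursday.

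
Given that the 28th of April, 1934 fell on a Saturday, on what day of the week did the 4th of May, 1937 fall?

Tuesday

Day-of-year of April 28, 1934: 118.
Day-of-year of May 4, 1937: 124.
1934 has 365 days, so 365 − 118 = 247 days remain in 1934.
Full years: 1935: 365; 1936: 366. Sum = 731.
Total: 247 + 731 + 124 = 1102 days.
1102 mod 7 = 3, so 3 days after Saturday is Tuesday.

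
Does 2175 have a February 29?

2175 is not a leap year.

No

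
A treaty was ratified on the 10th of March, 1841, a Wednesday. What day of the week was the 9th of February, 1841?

Tuesday

Count forward from the earlier date (February 9, 1841) to the later (March 10, 1841):
February 1841: 28 − 9 = 19 days remain (1841 is not a leap year, so February has 28 days).
March 1–10, 1841: 10 days.
Total: 19 + 10 = 29 days.
29 mod 7 = 1, so 1 day before Wednesday is Tuesday.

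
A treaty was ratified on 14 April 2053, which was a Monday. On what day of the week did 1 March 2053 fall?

Count forward from the earlier date (March 1, 2053) to the later (April 14, 2053):
March 2053: 31 − 1 = 30 days remain.
April 1–14, 2053: 14 days.
Total: 30 + 14 = 44 days.
44 mod 7 = 2, so 2 days before Monday is Saturday.

Saturday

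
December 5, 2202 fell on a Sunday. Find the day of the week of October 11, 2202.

Monday

Count forward from the earlier date (October 11, 2202) to the later (December 5, 2202):
October 2202: 31 − 11 = 20 days remain.
Then November (30): 30 days.
December 1–5, 2202: 5 days.
Total: 20 + 30 + 5 = 55 days.
55 mod 7 = 6, so 6 days before Sunday is Monday.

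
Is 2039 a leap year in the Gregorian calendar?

No

2039 is not a leap year.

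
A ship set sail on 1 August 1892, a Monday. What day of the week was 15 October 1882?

Count forward from the earlier date (October 15, 1882) to the later (August 1, 1892):
Day-of-year of October 15, 1882: 288.
Day-of-year of August 1, 1892: 214.
1882 has 365 days, so 365 − 288 = 77 days remain in 1882.
Full years 1883–1891: 7 common + 2 leap = 7×365 + 2×366 = 3287 days.
Total: 77 + 3287 + 214 = 3578 days.
3578 mod 7 = 1, so 1 day before Monday is Sunday.

Sunday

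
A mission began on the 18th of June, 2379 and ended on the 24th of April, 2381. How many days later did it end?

676

June 18, 2379 → June 18, 2380: 366 days (2380 is a leap year).
June 2380: 30 − 18 = 12 days remain.
Then 9 full months totalling 274 days.
April 1–24, 2381: 24 days.
Residual: 310 days.
Total: 676 days.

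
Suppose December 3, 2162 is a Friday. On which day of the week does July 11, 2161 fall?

Saturday

Count forward from the earlier date (July 11, 2161) to the later (December 3, 2162):
Day-of-year of July 11, 2161: 192.
Day-of-year of December 3, 2162: 337.
2161 has 365 days, so 365 − 192 = 173 days remain in 2161.
Total: 173 + 337 = 510 days.
510 mod 7 = 6, so 6 days before Friday is Saturday.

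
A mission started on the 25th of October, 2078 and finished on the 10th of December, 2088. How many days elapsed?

3699

From October 25, 2078 to October 25, 2088: 10 years, of which 3 contain a Feb 29 — 7×365 + 3×366 = 3653 days.
October 2088: 31 − 25 = 6 days remain.
Then November (30): 30 days.
December 1–10, 2088: 10 days.
Residual: 46 days.
Total: 3699 days.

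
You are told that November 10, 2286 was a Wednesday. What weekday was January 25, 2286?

Count forward from the earlier date (January 25, 2286) to the later (November 10, 2286):
January 2286: 31 − 25 = 6 days remain.
Then 9 full months totalling 273 days.
November 1–10, 2286: 10 days.
Total: 6 + 273 + 10 = 289 days.
289 mod 7 = 2, so 2 days before Wednesday is Monday.

Monday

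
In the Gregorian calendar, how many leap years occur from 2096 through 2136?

Years divisible by 4 in [2096, 2136]: 2096, 2100, 2104, 2108, 2112, 2116, 2120, 2124, 2128, 2132, 2136.
Of these, 2100 is divisible by 100 but not 400, so not leap.
Leap years: 11 − 1 = 10.

10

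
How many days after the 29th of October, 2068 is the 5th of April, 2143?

27185

Day-of-year of October 29, 2068: 303.
Day-of-year of April 5, 2143: 95.
2068 has 366 days, so 366 − 303 = 63 days remain in 2068.
Full years 2069–2142: 57 common + 17 leap = 57×365 + 17×366 = 27027 days.
Total: 63 + 27027 + 95 = 27185 days.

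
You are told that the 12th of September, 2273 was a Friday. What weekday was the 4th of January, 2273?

Count forward from the earlier date (January 4, 2273) to the later (September 12, 2273):
January 2273: 31 − 4 = 27 days remain.
Then February 2273 (28), March (31), April (30), May (31), June (30), July (31), August (31): 28 + 31 + 30 + 31 + 30 + 31 + 31 = 212 days.
September 1–12, 2273: 12 days.
Total: 27 + 212 + 12 = 251 days.
251 mod 7 = 6, so 6 days before Friday is Saturday.

Saturday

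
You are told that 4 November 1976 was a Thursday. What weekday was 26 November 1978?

Sunday

November 4, 1976 → November 4, 1977: 365 days.
November 4, 1977 → November 4, 1978: 365 days.
Within November 1978: 26 − 4 = 22 days.
Total: 752 days.
752 mod 7 = 3, so 3 days after Thursday is Sunday.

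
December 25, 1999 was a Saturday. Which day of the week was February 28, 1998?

Count forward from the earlier date (February 28, 1998) to the later (December 25, 1999):
February 1998: 28 − 28 = 0 days remain (1998 is not a leap year, so February has 28 days).
Then 21 full months totalling 640 days.
December 1–25, 1999: 25 days.
Total: 0 + 640 + 25 = 665 days.
665 is a multiple of 7, so February 28, 1998 falls on the same weekday: Saturday.

Saturday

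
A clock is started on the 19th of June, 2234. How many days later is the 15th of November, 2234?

June 2234: 30 − 19 = 11 days remain.
Then July (31), August (31), September (30), October (31): 31 + 31 + 30 + 31 = 123 days.
November 1–15, 2234: 15 days.
Total: 11 + 123 + 15 = 149 days.

149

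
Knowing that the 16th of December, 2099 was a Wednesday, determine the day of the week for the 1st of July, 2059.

Count forward from the earlier date (July 1, 2059) to the later (December 16, 2099):
From July 1, 2059 to July 1, 2099: 40 years, of which 10 contain a Feb 29 — 30×365 + 10×366 = 14610 days.
July 2099: 31 − 1 = 30 days remain.
Then August (31), September (30), October (31), November (30): 31 + 30 + 31 + 30 = 122 days.
December 1–16, 2099: 16 days.
Residual: 168 days.
Total: 14778 days.
14778 mod 7 = 1, so 1 day before Wednesday is Tuesday.

Tuesday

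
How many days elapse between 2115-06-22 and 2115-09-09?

79

June 2115: 30 − 22 = 8 days remain.
Then July (31), August (31): 31 + 31 = 62 days.
September 1–9, 2115: 9 days.
Total: 8 + 62 + 9 = 79 days.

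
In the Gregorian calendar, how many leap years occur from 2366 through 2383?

4

Years divisible by 4 in [2366, 2383]: 2368, 2372, 2376, 2380.
No century exceptions apply. Count: 4.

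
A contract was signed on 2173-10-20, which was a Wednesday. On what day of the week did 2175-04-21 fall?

October 20, 2173 → October 20, 2174: 365 days.
October 2174: 31 − 20 = 11 days remain.
Then November (30), December (31), January (31), February 2175 (28), March (31): 30 + 31 + 31 + 28 + 31 = 151 days.
April 1–21, 2175: 21 days.
Residual: 183 days.
Total: 548 days.
548 mod 7 = 2, so 2 days after Wednesday is Friday.

Friday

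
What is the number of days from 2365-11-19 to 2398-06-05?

Day-of-year of November 19, 2365: 323.
Day-of-year of June 5, 2398: 156.
2365 has 365 days, so 365 − 323 = 42 days remain in 2365.
Full years 2366–2397: 24 common + 8 leap = 24×365 + 8×366 = 11688 days.
Total: 42 + 11688 + 156 = 11886 days.

11886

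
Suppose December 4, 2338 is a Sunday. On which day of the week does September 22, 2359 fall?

From December 4, 2338 to December 4, 2358: 20 years, of which 5 contain a Feb 29 — 15×365 + 5×366 = 7305 days.
December 2358: 31 − 4 = 27 days remain.
Then January (31), February 2359 (28), March (31), April (30), May (31), June (30), July (31), August (31): 31 + 28 + 31 + 30 + 31 + 30 + 31 + 31 = 243 days.
September 1–22, 2359: 22 days.
Residual: 292 days.
Total: 7597 days.
7597 mod 7 = 2, so 2 days after Sunday is Tuesday.

Tuesday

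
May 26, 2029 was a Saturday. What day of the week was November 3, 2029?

May 2029: 31 − 26 = 5 days remain.
Then June (30), July (31), August (31), September (30), October (31): 30 + 31 + 31 + 30 + 31 = 153 days.
November 1–3, 2029: 3 days.
Total: 5 + 153 + 3 = 161 days.
161 is a multiple of 7, so November 3, 2029 falls on the same weekday: Saturday.

Saturday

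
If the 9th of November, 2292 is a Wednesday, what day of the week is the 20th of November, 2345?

Tuesday

From November 9, 2292 to November 9, 2345: 53 years, of which 12 contain a Feb 29 — 41×365 + 12×366 = 19357 days.
(2300 is not a leap year (divisible by 100 but not 400).)
Within November 2345: 20 − 9 = 11 days.
Total: 19368 days.
19368 mod 7 = 6, so 6 days after Wednesday is Tuesday.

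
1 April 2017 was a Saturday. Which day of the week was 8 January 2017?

Count forward from the earlier date (January 8, 2017) to the later (April 1, 2017):
January 2017: 31 − 8 = 23 days remain.
Then February 2017 (28), March (31): 28 + 31 = 59 days.
April 1, 2017: 1 day.
Total: 23 + 59 + 1 = 83 days.
83 mod 7 = 6, so 6 days before Saturday is Sunday.

Sunday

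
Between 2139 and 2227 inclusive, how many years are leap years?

21

Years divisible by 4: 2140, 2144, …, 2224 — 22 in all.
Of these, 2200 is divisible by 100 but not 400, so not leap.
Leap years: 22 − 1 = 21.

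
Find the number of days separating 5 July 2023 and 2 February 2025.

July 5, 2023 → July 5, 2024: 366 days (2024 is a leap year).
July 2024: 31 − 5 = 26 days remain.
Then August (31), September (30), October (31), November (30), December (31), January (31): 31 + 30 + 31 + 30 + 31 + 31 = 184 days.
February 1–2, 2025: 2 days (2025 is not a leap year).
Residual: 212 days.
Total: 578 days.

578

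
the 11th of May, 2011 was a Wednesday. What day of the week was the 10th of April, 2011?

Sunday

Count forward from the earlier date (April 10, 2011) to the later (May 11, 2011):
April 2011: 30 − 10 = 20 days remain.
May 1–11, 2011: 11 days.
Total: 20 + 11 = 31 days.
31 mod 7 = 3, so 3 days before Wednesday is Sunday.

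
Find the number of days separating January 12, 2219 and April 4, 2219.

January 2219: 31 − 12 = 19 days remain.
Then February 2219 (28), March (31): 28 + 31 = 59 days.
April 1–4, 2219: 4 days.
Total: 19 + 59 + 4 = 82 days.

82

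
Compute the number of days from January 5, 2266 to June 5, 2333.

From January 5, 2266 to January 5, 2333: 67 years, of which 16 contain a Feb 29 — 51×365 + 16×366 = 24471 days.
(2300 is not a leap year (divisible by 100 but not 400).)
January 2333: 31 − 5 = 26 days remain.
Then February 2333 (28), March (31), April (30), May (31): 28 + 31 + 30 + 31 = 120 days.
June 1–5, 2333: 5 days.
Residual: 151 days.
Total: 24622 days.

24622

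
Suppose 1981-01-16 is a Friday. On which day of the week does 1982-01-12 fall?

January 1981: 31 − 16 = 15 days remain.
Then 11 full months totalling 334 days.
January 1–12, 1982: 12 days.
Residual: 361 days.
Total: 361 days.
361 mod 7 = 4, so 4 days after Friday is Tuesday.

Tuesday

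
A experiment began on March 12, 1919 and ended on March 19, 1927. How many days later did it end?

2929

Day-of-year of March 12, 1919: 71.
Day-of-year of March 19, 1927: 78.
1919 has 365 days, so 365 − 71 = 294 days remain in 1919.
Full years 1920–1926: 5 common + 2 leap = 5×365 + 2×366 = 2557 days.
Total: 294 + 2557 + 78 = 2929 days.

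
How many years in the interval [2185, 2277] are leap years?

22

Years divisible by 4: 2188, 2192, …, 2276 — 23 in all.
Of these, 2200 is divisible by 100 but not 400, so not leap.
Leap years: 23 − 1 = 22.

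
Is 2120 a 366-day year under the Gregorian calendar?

Yes

2120 is a leap year.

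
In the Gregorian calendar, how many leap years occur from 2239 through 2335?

Years divisible by 4: 2240, 2244, …, 2332 — 24 in all.
Of these, 2300 is divisible by 100 but not 400, so not leap.
Leap years: 24 − 1 = 23.

23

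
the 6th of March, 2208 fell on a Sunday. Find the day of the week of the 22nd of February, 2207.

Sunday

Count forward from the earlier date (February 22, 2207) to the later (March 6, 2208):
February 22, 2207 → February 22, 2208: 365 days.
February 2208: 29 − 22 = 7 days remain (2208 is a leap year, so February has 29 days).
March 1–6, 2208: 6 days.
Residual: 13 days.
Total: 378 days.
378 is a multiple of 7, so the 22nd of February, 2207 falls on the same weekday: Sunday.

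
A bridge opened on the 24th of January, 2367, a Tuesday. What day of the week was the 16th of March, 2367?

Thursday

January 2367: 31 − 24 = 7 days remain.
Then February 2367 (28): 28 days.
March 1–16, 2367: 16 days.
Total: 7 + 28 + 16 = 51 days.
51 mod 7 = 2, so 2 days after Tuesday is Thursday.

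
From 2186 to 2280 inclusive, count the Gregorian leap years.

23

Years divisible by 4: 2188, 2192, …, 2280 — 24 in all.
Of these, 2200 is divisible by 100 but not 400, so not leap.
Leap years: 24 − 1 = 23.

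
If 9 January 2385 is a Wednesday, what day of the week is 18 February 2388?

January 9, 2385 → January 9, 2386: 365 days.
January 9, 2386 → January 9, 2387: 365 days.
January 9, 2387 → January 9, 2388: 365 days.
January 2388: 31 − 9 = 22 days remain.
February 1–18, 2388: 18 days (2388 is a leap year).
Residual: 40 days.
Total: 1135 days.
1135 mod 7 = 1, so 1 day after Wednesday is Thursday.

Thursday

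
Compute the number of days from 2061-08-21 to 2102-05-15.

Day-of-year of August 21, 2061: 233.
Day-of-year of May 15, 2102: 135.
2061 has 365 days, so 365 − 233 = 132 days remain in 2061.
Full years 2062–2101: 31 common + 9 leap = 31×365 + 9×366 = 14609 days.
Total: 132 + 14609 + 135 = 14876 days.

14876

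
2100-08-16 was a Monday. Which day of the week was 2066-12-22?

Wednesday

Count forward from the earlier date (December 22, 2066) to the later (August 16, 2100):
From December 22, 2066 to December 22, 2099: 33 years, of which 8 contain a Feb 29 — 25×365 + 8×366 = 12053 days.
December 2099: 31 − 22 = 9 days remain.
Then January (31), February 2100 (28), March (31), April (30), May (31), June (30), July (31): 31 + 28 + 31 + 30 + 31 + 30 + 31 = 212 days.
August 1–16, 2100: 16 days.
Residual: 237 days.
Total: 12290 days.
12290 mod 7 = 5, so 5 days before Monday is Wednesday.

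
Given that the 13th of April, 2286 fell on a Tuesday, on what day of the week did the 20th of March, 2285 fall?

Count forward from the earlier date (March 20, 2285) to the later (April 13, 2286):
March 2285: 31 − 20 = 11 days remain.
Then 12 full months totalling 365 days.
April 1–13, 2286: 13 days.
Total: 11 + 365 + 13 = 389 days.
389 mod 7 = 4, so 4 days before Tuesday is Friday.

Friday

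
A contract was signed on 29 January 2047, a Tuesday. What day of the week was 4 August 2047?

January 2047: 31 − 29 = 2 days remain.
Then February 2047 (28), March (31), April (30), May (31), June (30), July (31): 28 + 31 + 30 + 31 + 30 + 31 = 181 days.
August 1–4, 2047: 4 days.
Total: 2 + 181 + 4 = 187 days.
187 mod 7 = 5, so 5 days after Tuesday is Sunday.

Sunday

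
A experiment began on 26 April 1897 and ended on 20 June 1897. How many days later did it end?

April 1897: 30 − 26 = 4 days remain.
Then May (31): 31 days.
June 1–20, 1897: 20 days.
Total: 4 + 31 + 20 = 55 days.

55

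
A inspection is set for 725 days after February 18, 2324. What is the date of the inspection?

February 12, 2326

Count 725 days after February 18, 2324:
Day-of-year of February 18, 2324: 49.
Day-of-year of February 12, 2326: 43.
2324 has 366 days, so 366 − 49 = 317 days remain in 2324.
Full years: 2325: 365. Sum = 365.
Total: 317 + 365 + 43 = 725 days.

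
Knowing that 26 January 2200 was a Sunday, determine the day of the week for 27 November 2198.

Count forward from the earlier date (November 27, 2198) to the later (January 26, 2200):
November 2198: 30 − 27 = 3 days remain.
Then 13 full months totalling 396 days.
January 1–26, 2200: 26 days.
Total: 3 + 396 + 26 = 425 days.
425 mod 7 = 5, so 5 days before Sunday is Tuesday.

Tuesday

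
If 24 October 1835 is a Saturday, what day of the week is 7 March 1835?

Count forward from the earlier date (March 7, 1835) to the later (October 24, 1835):
March 1835: 31 − 7 = 24 days remain.
Then April (30), May (31), June (30), July (31), August (31), September (30): 30 + 31 + 30 + 31 + 31 + 30 = 183 days.
October 1–24, 1835: 24 days.
Total: 24 + 183 + 24 = 231 days.
231 is a multiple of 7, so 7 March 1835 falls on the same weekday: Saturday.

Saturday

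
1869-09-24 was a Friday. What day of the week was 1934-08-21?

Tuesday

From September 24, 1869 to September 24, 1933: 64 years, of which 15 contain a Feb 29 — 49×365 + 15×366 = 23375 days.
(1900 is not a leap year (divisible by 100 but not 400).)
September 1933: 30 − 24 = 6 days remain.
Then 10 full months totalling 304 days.
August 1–21, 1934: 21 days.
Residual: 331 days.
Total: 23706 days.
23706 mod 7 = 4, so 4 days after Friday is Tuesday.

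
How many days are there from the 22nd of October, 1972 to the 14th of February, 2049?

27874

From October 22, 1972 to October 22, 2048: 76 years, of which 19 contain a Feb 29 — 57×365 + 19×366 = 27759 days.
(2000 is a leap year (divisible by 400).)
October 2048: 31 − 22 = 9 days remain.
Then November (30), December (31), January (31): 30 + 31 + 31 = 92 days.
February 1–14, 2049: 14 days (2049 is not a leap year).
Residual: 115 days.
Total: 27874 days.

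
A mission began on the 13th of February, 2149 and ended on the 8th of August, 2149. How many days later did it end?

February 2149: 28 − 13 = 15 days remain (2149 is not a leap year, so February has 28 days).
Then March (31), April (30), May (31), June (30), July (31): 31 + 30 + 31 + 30 + 31 = 153 days.
August 1–8, 2149: 8 days.
Total: 15 + 153 + 8 = 176 days.

176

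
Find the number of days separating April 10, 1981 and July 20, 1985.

April 10, 1981 → April 10, 1982: 365 days.
April 10, 1982 → April 10, 1983: 365 days.
April 10, 1983 → April 10, 1984: 366 days (1984 is a leap year).
April 10, 1984 → April 10, 1985: 365 days.
April 1985: 30 − 10 = 20 days remain.
Then May (31), June (30): 31 + 30 = 61 days.
July 1–20, 1985: 20 days.
Residual: 101 days.
Total: 1562 days.

1562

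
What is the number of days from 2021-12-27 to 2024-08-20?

Day-of-year of December 27, 2021: 361.
Day-of-year of August 20, 2024: 233.
2021 has 365 days, so 365 − 361 = 4 days remain in 2021.
Full years: 2022: 365; 2023: 365. Sum = 730.
Total: 4 + 730 + 233 = 967 days.

967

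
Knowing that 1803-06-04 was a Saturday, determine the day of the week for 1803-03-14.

Monday

Count forward from the earlier date (March 14, 1803) to the later (June 4, 1803):
March 1803: 31 − 14 = 17 days remain.
Then April (30), May (31): 30 + 31 = 61 days.
June 1–4, 1803: 4 days.
Total: 17 + 61 + 4 = 82 days.
82 mod 7 = 5, so 5 days before Saturday is Monday.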